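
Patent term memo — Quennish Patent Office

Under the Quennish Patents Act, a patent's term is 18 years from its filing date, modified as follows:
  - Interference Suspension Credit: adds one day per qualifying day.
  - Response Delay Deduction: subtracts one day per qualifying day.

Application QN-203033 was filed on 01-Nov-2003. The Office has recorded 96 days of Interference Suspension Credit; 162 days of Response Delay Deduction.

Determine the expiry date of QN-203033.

2021-08-27

Base term: filing date + 18 years → 1 November 2021.
Interference Suspension Credit: +96 days → 5 February 2022.
Response Delay Deduction: −162 days → 27 August 2021.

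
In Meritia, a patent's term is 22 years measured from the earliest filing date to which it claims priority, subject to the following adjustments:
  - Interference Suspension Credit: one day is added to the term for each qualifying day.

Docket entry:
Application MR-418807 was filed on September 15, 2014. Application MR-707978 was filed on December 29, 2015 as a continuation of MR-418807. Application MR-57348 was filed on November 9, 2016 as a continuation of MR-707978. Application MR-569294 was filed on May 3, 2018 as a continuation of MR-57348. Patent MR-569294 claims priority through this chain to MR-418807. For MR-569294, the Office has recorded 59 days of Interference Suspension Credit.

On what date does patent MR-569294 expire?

November 13, 2036

Earliest priority filing: 15 September 2014.
Base term: 15 September 2014 + 22 years → 15 September 2036.
Interference Suspension Credit: +59 days → 13 November 2036.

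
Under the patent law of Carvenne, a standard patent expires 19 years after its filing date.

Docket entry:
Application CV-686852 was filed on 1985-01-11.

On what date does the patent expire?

Filing date + 19 years → 11 January 2004.

2004-01-11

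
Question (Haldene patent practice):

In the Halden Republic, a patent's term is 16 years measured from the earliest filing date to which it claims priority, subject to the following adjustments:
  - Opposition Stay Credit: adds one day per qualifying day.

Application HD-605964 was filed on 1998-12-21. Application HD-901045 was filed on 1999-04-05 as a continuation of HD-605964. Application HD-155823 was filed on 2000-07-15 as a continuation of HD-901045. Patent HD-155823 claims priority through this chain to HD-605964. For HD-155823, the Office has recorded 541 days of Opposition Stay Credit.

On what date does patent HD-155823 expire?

Earliest priority filing: 21 December 1998.
Base term: 21 December 1998 + 16 years → 21 December 2014.
Opposition Stay Credit: +541 days → 14 June 2016.

June 14, 2016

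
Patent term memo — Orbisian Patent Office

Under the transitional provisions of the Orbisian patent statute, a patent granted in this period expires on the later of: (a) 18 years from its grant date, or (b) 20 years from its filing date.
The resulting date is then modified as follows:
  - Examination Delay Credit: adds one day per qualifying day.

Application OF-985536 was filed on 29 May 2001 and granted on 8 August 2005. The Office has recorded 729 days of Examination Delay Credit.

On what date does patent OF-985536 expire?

(a) grant + 18 years → 8 August 2023.
(b) filing + 20 years → 29 May 2021.
Later of the two: 8 August 2023.
Examination Delay Credit: +729 days → 6 August 2025.

2025-08-06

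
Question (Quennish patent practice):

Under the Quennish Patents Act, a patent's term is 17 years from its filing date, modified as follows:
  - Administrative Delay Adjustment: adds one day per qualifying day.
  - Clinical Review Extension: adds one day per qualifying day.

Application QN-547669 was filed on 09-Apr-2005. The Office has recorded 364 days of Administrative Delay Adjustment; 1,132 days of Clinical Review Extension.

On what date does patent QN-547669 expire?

Base term: filing date + 17 years → 9 April 2022.
Administrative Delay Adjustment: +364 days → 8 April 2023.
Clinical Review Extension: +1132 days → 14 May 2026.

2026-05-14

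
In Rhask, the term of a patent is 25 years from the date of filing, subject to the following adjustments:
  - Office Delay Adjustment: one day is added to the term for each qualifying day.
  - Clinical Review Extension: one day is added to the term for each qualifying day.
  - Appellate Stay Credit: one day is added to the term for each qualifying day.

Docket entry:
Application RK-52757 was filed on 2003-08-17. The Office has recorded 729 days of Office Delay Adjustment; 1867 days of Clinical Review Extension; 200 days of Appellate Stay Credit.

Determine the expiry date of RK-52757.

Base term: filing date + 25 years → 17 August 2028.
Office Delay Adjustment: +729 days → 16 August 2030.
Clinical Review Extension: +1867 days → 26 September 2035.
Appellate Stay Credit: +200 days → 13 April 2036.

2036-04-13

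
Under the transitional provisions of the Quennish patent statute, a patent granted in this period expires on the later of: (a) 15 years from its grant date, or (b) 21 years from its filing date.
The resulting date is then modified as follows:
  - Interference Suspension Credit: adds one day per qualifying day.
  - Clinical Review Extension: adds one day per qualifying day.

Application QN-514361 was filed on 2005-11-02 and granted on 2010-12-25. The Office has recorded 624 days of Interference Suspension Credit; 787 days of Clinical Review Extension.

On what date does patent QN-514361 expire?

(a) grant + 15 years → 25 December 2025.
(b) filing + 21 years → 2 November 2026.
Later of the two: 2 November 2026.
Interference Suspension Credit: +624 days → 18 July 2028.
Clinical Review Extension: +787 days → 13 September 2030.

2030-09-13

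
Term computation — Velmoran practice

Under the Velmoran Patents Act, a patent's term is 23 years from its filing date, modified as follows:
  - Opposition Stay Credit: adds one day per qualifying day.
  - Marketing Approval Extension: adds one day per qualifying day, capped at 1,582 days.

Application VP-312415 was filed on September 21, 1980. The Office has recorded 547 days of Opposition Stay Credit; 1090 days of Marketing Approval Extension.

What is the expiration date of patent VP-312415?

March 15, 2008

Base term: filing date + 23 years → 21 September 2003.
Opposition Stay Credit: +547 days → 21 March 2005.
Marketing Approval Extension: 1090 days (within the 1582-day cap) → +1090 days → 15 March 2008.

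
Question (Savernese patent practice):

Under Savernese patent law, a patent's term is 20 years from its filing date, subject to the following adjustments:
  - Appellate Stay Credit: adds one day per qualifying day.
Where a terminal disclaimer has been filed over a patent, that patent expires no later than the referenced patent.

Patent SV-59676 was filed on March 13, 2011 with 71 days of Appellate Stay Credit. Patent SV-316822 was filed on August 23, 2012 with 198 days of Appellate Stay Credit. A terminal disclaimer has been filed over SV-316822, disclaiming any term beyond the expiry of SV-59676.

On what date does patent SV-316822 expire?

2031-05-23

Natural term of SV-316822:
  Base: filing + 20 years → 23 August 2032.
  Appellate Stay Credit: +198 days → 9 March 2033.
Expiry of referenced patent SV-59676:
  Base: filing + 20 years → 13 March 2031.
  Appellate Stay Credit: +71 days → 23 May 2031.
Terminal disclaimer: SV-316822 expires on the earlier of 9 March 2033 and 23 May 2031.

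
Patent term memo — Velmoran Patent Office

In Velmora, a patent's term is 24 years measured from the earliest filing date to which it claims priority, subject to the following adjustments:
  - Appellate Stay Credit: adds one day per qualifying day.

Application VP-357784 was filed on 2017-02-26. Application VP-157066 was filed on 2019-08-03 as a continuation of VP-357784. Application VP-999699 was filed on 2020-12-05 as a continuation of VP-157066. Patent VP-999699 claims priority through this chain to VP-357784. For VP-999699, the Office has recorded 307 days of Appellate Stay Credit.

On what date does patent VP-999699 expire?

Earliest priority filing: 26 February 2017.
Base term: 26 February 2017 + 24 years → 26 February 2041.
Appellate Stay Credit: +307 days → 30 December 2041.

December 30, 2041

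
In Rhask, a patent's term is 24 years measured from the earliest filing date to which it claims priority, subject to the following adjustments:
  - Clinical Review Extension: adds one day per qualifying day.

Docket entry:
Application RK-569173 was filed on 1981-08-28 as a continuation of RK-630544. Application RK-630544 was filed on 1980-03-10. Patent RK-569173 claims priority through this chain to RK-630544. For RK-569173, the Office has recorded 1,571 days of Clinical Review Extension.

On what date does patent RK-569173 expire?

Earliest priority filing: 10 March 1980.
Base term: 10 March 1980 + 24 years → 10 March 2004.
Clinical Review Extension: +1571 days → 28 June 2008.

June 28, 2008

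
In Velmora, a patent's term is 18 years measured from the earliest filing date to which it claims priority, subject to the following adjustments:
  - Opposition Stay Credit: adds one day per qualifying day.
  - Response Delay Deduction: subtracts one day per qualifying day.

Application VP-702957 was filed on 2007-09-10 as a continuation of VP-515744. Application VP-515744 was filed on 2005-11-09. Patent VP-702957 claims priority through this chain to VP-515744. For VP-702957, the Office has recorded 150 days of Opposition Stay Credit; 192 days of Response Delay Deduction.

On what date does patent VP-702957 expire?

2023-09-28

Earliest priority filing: 9 November 2005.
Base term: 9 November 2005 + 18 years → 9 November 2023.
Opposition Stay Credit: +150 days → 7 April 2024.
Response Delay Deduction: −192 days → 28 September 2023.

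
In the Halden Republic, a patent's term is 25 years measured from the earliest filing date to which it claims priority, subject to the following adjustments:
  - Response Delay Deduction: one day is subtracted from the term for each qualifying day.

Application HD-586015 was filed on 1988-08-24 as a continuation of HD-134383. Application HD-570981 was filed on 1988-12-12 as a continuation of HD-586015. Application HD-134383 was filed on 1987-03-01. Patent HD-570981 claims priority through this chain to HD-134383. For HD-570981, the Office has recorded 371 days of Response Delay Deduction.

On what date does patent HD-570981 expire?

Earliest priority filing: 1 March 1987.
Base term: 1 March 1987 + 25 years → 1 March 2012.
Response Delay Deduction: −371 days → 24 February 2011.

February 24, 2011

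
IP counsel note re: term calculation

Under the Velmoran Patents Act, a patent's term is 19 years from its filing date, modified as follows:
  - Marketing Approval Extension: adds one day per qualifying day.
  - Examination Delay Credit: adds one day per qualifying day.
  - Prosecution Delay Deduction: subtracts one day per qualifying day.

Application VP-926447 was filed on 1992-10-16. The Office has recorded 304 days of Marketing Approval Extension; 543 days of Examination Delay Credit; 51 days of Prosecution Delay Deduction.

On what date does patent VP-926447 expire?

Base term: filing date + 19 years → 16 October 2011.
Marketing Approval Extension: +304 days → 15 August 2012.
Examination Delay Credit: +543 days → 9 February 2014.
Prosecution Delay Deduction: −51 days → 20 December 2013.

2013-12-20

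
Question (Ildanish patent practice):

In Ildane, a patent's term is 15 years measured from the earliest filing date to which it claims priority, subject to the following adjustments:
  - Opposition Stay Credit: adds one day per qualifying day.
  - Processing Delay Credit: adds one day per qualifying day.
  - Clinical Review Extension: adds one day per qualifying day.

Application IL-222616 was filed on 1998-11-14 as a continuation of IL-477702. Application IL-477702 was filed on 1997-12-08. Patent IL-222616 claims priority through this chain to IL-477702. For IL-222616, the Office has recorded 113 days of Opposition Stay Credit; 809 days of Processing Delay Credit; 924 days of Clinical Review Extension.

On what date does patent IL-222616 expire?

Earliest priority filing: 8 December 1997.
Base term: 8 December 1997 + 15 years → 8 December 2012.
Opposition Stay Credit: +113 days → 31 March 2013.
Processing Delay Credit: +809 days → 18 June 2015.
Clinical Review Extension: +924 days → 28 December 2017.

2017-12-28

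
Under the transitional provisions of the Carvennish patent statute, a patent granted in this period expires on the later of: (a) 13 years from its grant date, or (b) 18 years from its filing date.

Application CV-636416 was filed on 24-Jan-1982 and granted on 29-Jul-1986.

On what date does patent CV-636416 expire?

(a) grant + 13 years → 29 July 1999.
(b) filing + 18 years → 24 January 2000.
Later of the two: 24 January 2000.

January 24, 2000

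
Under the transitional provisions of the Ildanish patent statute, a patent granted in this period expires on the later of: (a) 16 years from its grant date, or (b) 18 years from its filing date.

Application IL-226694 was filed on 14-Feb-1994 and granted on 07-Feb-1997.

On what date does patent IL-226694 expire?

(a) grant + 16 years → 7 February 2013.
(b) filing + 18 years → 14 February 2012.
Later of the two: 7 February 2013.

2013-02-07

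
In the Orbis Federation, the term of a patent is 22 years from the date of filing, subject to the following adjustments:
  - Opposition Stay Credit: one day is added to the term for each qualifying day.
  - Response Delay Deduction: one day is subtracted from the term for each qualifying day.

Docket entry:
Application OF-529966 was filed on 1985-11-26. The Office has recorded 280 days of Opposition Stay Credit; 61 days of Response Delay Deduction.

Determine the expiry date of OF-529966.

Base term: filing date + 22 years → 26 November 2007.
Opposition Stay Credit: +280 days → 1 September 2008.
Response Delay Deduction: −61 days → 2 July 2008.

2008-07-02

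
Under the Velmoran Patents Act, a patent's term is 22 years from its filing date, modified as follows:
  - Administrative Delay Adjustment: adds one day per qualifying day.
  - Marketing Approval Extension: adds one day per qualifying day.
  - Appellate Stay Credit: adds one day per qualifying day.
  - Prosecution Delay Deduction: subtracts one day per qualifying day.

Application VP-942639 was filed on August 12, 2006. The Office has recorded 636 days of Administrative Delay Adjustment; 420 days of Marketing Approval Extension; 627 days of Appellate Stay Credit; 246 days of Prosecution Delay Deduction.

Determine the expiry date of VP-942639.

2032-07-19

Base term: filing date + 22 years → 12 August 2028.
Administrative Delay Adjustment: +636 days → 10 May 2030.
Marketing Approval Extension: +420 days → 4 July 2031.
Appellate Stay Credit: +627 days → 22 March 2033.
Prosecution Delay Deduction: −246 days → 19 July 2032.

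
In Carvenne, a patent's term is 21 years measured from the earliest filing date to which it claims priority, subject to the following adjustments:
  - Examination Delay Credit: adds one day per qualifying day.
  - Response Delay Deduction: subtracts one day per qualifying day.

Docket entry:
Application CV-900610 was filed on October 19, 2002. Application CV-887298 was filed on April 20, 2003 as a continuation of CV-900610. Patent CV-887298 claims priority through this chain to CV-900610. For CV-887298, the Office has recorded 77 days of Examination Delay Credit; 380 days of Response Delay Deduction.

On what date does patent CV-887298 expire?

Earliest priority filing: 19 October 2002.
Base term: 19 October 2002 + 21 years → 19 October 2023.
Examination Delay Credit: +77 days → 4 January 2024.
Response Delay Deduction: −380 days → 20 December 2022.

December 20, 2022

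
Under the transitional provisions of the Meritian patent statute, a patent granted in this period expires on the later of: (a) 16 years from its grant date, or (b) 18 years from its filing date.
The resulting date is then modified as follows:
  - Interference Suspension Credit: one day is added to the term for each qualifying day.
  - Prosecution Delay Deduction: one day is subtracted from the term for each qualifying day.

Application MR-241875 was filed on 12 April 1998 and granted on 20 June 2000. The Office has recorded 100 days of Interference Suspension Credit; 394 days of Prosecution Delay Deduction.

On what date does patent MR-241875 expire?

(a) grant + 16 years → 20 June 2016.
(b) filing + 18 years → 12 April 2016.
Later of the two: 20 June 2016.
Interference Suspension Credit: +100 days → 28 September 2016.
Prosecution Delay Deduction: −394 days → 31 August 2015.

2015-08-31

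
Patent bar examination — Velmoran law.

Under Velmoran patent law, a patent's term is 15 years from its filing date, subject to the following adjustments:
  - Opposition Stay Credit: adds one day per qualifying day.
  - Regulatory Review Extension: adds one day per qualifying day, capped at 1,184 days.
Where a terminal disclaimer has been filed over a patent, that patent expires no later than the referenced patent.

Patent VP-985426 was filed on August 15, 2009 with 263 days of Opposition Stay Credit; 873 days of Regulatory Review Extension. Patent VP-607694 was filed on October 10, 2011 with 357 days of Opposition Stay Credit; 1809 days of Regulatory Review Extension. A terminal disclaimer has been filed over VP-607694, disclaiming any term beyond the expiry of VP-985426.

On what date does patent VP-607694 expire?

Natural term of VP-607694:
  Base: filing + 15 years → 10 October 2026.
  Opposition Stay Credit: +357 days → 2 October 2027.
  Regulatory Review Extension: 1809 days claimed exceeds the 1184-day cap, so +1184 days → 29 December 2030.
Expiry of referenced patent VP-985426:
  Base: filing + 15 years → 15 August 2024.
  Opposition Stay Credit: +263 days → 5 May 2025.
  Regulatory Review Extension: 873 days (within the 1184-day cap) → +873 days → 25 September 2027.
Terminal disclaimer: VP-607694 expires on the earlier of 29 December 2030 and 25 September 2027.

2027-09-25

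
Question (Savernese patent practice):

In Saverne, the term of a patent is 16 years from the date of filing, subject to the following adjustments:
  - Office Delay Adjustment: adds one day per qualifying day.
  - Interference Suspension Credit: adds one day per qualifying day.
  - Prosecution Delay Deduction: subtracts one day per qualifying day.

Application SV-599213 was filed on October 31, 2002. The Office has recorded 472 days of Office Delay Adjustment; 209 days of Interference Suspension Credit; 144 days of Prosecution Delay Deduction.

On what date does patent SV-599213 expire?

Base term: filing date + 16 years → 31 October 2018.
Office Delay Adjustment: +472 days → 15 February 2020.
Interference Suspension Credit: +209 days → 11 September 2020.
Prosecution Delay Deduction: −144 days → 20 April 2020.

2020-04-20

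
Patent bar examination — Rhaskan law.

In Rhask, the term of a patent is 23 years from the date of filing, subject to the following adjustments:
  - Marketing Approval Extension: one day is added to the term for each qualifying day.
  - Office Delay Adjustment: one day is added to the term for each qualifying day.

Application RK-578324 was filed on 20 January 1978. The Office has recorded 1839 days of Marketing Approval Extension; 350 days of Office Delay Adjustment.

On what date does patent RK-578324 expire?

Base term: filing date + 23 years → 20 January 2001.
Marketing Approval Extension: +1839 days → 2 February 2006.
Office Delay Adjustment: +350 days → 18 January 2007.

2007-01-18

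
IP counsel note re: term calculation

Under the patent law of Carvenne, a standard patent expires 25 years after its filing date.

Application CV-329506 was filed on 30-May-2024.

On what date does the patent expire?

Filing date + 25 years → 30 May 2049.

2049-05-30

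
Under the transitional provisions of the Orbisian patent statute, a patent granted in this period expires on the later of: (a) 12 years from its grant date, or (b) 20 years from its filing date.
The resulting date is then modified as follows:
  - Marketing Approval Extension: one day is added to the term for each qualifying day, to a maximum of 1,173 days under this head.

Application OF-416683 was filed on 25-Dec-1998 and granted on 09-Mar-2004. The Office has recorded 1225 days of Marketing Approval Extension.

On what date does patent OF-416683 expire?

March 12, 2022

(a) grant + 12 years → 9 March 2016.
(b) filing + 20 years → 25 December 2018.
Later of the two: 25 December 2018.
Marketing Approval Extension: 1225 days claimed exceeds the 1173-day cap, so +1173 days → 12 March 2022.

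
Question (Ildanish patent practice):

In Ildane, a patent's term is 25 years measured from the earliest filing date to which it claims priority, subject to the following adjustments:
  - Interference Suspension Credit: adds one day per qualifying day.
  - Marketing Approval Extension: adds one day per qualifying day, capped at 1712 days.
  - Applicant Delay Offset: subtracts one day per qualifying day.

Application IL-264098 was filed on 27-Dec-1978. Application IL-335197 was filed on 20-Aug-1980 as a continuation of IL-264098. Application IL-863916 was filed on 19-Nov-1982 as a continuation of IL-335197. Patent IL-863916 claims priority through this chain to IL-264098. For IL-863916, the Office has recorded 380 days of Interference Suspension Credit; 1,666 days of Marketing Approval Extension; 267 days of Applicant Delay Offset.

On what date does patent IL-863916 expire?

Earliest priority filing: 27 December 1978.
Base term: 27 December 1978 + 25 years → 27 December 2003.
Interference Suspension Credit: +380 days → 10 January 2005.
Marketing Approval Extension: 1666 days (within the 1712-day cap) → +1666 days → 3 August 2009.
Applicant Delay Offset: −267 days → 9 November 2008.

2008-11-09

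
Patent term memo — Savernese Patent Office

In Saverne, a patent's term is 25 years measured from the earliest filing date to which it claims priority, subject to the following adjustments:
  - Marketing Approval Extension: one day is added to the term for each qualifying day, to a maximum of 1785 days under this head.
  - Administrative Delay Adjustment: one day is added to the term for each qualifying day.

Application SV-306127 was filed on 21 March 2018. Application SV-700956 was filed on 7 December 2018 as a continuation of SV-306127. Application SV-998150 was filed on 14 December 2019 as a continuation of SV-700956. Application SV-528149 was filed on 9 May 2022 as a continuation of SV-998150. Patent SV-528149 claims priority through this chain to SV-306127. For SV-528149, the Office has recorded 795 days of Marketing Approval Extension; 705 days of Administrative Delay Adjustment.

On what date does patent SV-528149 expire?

2047-04-29

Earliest priority filing: 21 March 2018.
Base term: 21 March 2018 + 25 years → 21 March 2043.
Marketing Approval Extension: 795 days (within the 1785-day cap) → +795 days → 24 May 2045.
Administrative Delay Adjustment: +705 days → 29 April 2047.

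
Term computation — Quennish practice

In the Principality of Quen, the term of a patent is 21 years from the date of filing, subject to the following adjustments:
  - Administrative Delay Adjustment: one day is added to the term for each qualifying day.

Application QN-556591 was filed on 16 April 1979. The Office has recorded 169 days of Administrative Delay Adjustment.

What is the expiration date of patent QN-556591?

Base term: filing date + 21 years → 16 April 2000.
Administrative Delay Adjustment: +169 days → 2 October 2000.

October 2, 2000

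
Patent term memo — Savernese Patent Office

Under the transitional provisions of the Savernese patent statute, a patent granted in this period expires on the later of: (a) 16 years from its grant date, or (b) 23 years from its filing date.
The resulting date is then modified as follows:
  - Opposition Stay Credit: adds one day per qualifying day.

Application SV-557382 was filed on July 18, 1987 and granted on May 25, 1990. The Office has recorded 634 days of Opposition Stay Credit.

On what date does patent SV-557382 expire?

(a) grant + 16 years → 25 May 2006.
(b) filing + 23 years → 18 July 2010.
Later of the two: 18 July 2010.
Opposition Stay Credit: +634 days → 12 April 2012.

April 12, 2012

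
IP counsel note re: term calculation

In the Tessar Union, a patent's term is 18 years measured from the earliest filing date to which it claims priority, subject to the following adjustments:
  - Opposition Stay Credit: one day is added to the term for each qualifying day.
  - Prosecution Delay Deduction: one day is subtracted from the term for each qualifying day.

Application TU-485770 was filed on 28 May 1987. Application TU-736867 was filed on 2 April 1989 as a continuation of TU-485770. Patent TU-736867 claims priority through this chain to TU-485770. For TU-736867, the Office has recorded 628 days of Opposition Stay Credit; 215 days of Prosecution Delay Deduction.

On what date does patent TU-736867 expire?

2006-07-15

Earliest priority filing: 28 May 1987.
Base term: 28 May 1987 + 18 years → 28 May 2005.
Opposition Stay Credit: +628 days → 15 February 2007.
Prosecution Delay Deduction: −215 days → 15 July 2006.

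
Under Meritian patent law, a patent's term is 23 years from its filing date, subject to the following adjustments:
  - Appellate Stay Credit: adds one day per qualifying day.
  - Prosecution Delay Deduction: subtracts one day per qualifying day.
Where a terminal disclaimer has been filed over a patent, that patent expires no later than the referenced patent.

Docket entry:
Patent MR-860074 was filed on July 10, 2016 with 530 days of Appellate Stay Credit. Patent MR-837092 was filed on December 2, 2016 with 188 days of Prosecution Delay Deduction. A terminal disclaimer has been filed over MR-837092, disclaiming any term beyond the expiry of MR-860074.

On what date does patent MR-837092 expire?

2039-05-28

Natural term of MR-837092:
  Base: filing + 23 years → 2 December 2039.
  Prosecution Delay Deduction: −188 days → 28 May 2039.
Expiry of referenced patent MR-860074:
  Base: filing + 23 years → 10 July 2039.
  Appellate Stay Credit: +530 days → 21 December 2040.
Terminal disclaimer: MR-837092 expires on the earlier of 28 May 2039 and 21 December 2040.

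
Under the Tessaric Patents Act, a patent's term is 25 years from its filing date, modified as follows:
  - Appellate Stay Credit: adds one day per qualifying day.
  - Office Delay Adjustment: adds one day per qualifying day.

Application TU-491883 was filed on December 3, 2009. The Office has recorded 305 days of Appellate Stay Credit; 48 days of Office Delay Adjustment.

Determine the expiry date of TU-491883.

November 21, 2035

Base term: filing date + 25 years → 3 December 2034.
Appellate Stay Credit: +305 days → 4 October 2035.
Office Delay Adjustment: +48 days → 21 November 2035.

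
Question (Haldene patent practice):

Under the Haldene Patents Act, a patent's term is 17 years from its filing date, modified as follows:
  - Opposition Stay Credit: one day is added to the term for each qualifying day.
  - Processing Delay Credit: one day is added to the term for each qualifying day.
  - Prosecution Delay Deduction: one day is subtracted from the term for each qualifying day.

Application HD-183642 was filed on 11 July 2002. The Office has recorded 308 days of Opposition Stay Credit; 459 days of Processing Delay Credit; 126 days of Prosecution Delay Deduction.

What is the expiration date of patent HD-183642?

April 12, 2021

Base term: filing date + 17 years → 11 July 2019.
Opposition Stay Credit: +308 days → 14 May 2020.
Processing Delay Credit: +459 days → 16 August 2021.
Prosecution Delay Deduction: −126 days → 12 April 2021.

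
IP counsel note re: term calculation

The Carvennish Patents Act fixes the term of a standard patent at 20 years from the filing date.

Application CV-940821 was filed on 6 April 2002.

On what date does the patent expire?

Filing date + 20 years → 6 April 2022.

April 6, 2022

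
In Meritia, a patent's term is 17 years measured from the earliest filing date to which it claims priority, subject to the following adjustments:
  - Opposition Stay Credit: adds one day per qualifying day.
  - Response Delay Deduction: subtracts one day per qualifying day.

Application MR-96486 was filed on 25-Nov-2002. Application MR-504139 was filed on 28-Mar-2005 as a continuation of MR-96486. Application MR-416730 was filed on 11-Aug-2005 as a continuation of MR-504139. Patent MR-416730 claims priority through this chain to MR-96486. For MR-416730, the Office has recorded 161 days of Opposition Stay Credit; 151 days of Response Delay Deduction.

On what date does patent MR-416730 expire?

2019-12-05

Earliest priority filing: 25 November 2002.
Base term: 25 November 2002 + 17 years → 25 November 2019.
Opposition Stay Credit: +161 days → 4 May 2020.
Response Delay Deduction: −151 days → 5 December 2019.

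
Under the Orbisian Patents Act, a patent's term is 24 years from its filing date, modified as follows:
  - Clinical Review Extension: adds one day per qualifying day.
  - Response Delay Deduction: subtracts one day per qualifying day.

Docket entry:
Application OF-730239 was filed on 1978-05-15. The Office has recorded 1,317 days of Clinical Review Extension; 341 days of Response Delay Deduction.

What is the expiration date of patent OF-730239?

Base term: filing date + 24 years → 15 May 2002.
Clinical Review Extension: +1317 days → 22 December 2005.
Response Delay Deduction: −341 days → 15 January 2005.

2005-01-15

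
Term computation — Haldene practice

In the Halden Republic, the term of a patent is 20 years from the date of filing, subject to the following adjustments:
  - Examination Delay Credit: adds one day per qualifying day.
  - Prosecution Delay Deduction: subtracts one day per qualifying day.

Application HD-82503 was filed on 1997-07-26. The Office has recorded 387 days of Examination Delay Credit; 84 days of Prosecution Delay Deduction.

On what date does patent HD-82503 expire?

Base term: filing date + 20 years → 26 July 2017.
Examination Delay Credit: +387 days → 17 August 2018.
Prosecution Delay Deduction: −84 days → 25 May 2018.

2018-05-25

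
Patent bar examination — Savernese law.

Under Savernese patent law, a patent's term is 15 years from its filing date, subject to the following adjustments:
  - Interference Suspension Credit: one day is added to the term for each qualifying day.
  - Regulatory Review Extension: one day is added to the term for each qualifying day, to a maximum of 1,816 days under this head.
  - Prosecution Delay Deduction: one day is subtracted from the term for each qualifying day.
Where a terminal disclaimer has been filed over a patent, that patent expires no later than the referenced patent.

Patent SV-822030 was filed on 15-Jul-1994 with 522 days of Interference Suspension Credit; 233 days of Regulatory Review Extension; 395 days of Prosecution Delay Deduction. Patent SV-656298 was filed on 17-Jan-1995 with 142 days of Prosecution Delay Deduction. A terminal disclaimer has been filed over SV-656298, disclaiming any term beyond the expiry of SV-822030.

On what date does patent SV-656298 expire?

August 28, 2009

Natural term of SV-656298:
  Base: filing + 15 years → 17 January 2010.
  Prosecution Delay Deduction: −142 days → 28 August 2009.
Expiry of referenced patent SV-822030:
  Base: filing + 15 years → 15 July 2009.
  Interference Suspension Credit: +522 days → 19 December 2010.
  Regulatory Review Extension: 233 days (within the 1816-day cap) → +233 days → 9 August 2011.
  Prosecution Delay Deduction: −395 days → 10 July 2010.
Terminal disclaimer: SV-656298 expires on the earlier of 28 August 2009 and 10 July 2010.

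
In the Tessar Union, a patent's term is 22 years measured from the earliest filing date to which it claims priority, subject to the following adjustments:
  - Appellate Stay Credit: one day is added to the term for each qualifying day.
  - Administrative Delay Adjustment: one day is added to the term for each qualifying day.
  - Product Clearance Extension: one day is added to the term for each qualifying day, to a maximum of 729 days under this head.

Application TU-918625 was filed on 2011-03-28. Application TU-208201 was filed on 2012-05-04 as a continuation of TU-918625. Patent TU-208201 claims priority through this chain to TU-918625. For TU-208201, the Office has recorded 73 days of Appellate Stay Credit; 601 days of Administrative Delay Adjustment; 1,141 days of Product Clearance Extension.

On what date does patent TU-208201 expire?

2037-01-29

Earliest priority filing: 28 March 2011.
Base term: 28 March 2011 + 22 years → 28 March 2033.
Appellate Stay Credit: +73 days → 9 June 2033.
Administrative Delay Adjustment: +601 days → 31 January 2035.
Product Clearance Extension: 1141 days claimed exceeds the 729-day cap, so +729 days → 29 January 2037.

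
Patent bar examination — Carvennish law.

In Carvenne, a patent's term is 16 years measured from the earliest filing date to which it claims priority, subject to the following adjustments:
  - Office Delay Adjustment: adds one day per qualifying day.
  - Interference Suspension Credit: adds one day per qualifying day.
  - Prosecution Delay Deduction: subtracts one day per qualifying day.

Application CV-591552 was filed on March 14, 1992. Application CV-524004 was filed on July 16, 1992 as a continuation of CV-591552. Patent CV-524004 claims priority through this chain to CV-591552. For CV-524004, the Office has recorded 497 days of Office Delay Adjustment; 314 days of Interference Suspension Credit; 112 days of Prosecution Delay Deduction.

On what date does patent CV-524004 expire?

Earliest priority filing: 14 March 1992.
Base term: 14 March 1992 + 16 years → 14 March 2008.
Office Delay Adjustment: +497 days → 24 July 2009.
Interference Suspension Credit: +314 days → 3 June 2010.
Prosecution Delay Deduction: −112 days → 11 February 2010.

February 11, 2010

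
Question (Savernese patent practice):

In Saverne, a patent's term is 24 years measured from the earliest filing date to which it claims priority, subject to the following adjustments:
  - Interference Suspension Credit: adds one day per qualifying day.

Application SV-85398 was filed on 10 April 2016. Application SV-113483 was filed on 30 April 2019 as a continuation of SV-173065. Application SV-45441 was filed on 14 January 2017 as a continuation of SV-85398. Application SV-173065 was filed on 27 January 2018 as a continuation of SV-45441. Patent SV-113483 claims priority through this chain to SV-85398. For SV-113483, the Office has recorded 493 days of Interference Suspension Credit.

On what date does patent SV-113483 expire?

Earliest priority filing: 10 April 2016.
Base term: 10 April 2016 + 24 years → 10 April 2040.
Interference Suspension Credit: +493 days → 16 August 2041.

2041-08-16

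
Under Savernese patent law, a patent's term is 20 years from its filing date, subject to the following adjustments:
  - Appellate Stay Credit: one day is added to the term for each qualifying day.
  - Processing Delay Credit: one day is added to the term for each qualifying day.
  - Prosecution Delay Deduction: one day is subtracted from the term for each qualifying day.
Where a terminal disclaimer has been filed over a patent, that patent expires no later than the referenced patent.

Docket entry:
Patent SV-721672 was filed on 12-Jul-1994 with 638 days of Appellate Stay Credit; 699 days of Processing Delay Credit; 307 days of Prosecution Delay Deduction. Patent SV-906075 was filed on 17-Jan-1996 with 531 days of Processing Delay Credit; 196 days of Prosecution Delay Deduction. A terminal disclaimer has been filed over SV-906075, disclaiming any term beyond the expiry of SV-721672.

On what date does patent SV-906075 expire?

Natural term of SV-906075:
  Base: filing + 20 years → 17 January 2016.
  Processing Delay Credit: +531 days → 1 July 2017.
  Prosecution Delay Deduction: −196 days → 17 December 2016.
Expiry of referenced patent SV-721672:
  Base: filing + 20 years → 12 July 2014.
  Appellate Stay Credit: +638 days → 10 April 2016.
  Processing Delay Credit: +699 days → 10 March 2018.
  Prosecution Delay Deduction: −307 days → 7 May 2017.
Terminal disclaimer: SV-906075 expires on the earlier of 17 December 2016 and 7 May 2017.

2016-12-17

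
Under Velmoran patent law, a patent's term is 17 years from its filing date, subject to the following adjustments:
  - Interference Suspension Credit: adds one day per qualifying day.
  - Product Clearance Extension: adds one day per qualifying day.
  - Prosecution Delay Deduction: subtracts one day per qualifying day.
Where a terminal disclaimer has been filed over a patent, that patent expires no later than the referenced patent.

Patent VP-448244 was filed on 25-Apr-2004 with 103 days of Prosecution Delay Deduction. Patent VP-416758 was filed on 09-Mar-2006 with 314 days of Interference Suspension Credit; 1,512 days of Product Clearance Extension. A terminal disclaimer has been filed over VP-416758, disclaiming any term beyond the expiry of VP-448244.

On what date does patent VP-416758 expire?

Natural term of VP-416758:
  Base: filing + 17 years → 9 March 2023.
  Interference Suspension Credit: +314 days → 17 January 2024.
  Product Clearance Extension: +1512 days → 8 March 2028.
Expiry of referenced patent VP-448244:
  Base: filing + 17 years → 25 April 2021.
  Prosecution Delay Deduction: −103 days → 12 January 2021.
Terminal disclaimer: VP-416758 expires on the earlier of 8 March 2028 and 12 January 2021.

2021-01-12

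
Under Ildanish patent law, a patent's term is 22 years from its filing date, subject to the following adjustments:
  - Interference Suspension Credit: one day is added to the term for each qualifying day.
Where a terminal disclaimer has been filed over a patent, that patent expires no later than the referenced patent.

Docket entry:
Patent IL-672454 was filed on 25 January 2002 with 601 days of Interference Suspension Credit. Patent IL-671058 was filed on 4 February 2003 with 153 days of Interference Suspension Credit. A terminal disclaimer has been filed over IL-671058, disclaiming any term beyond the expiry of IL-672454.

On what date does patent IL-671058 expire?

July 7, 2025

Natural term of IL-671058:
  Base: filing + 22 years → 4 February 2025.
  Interference Suspension Credit: +153 days → 7 July 2025.
Expiry of referenced patent IL-672454:
  Base: filing + 22 years → 25 January 2024.
  Interference Suspension Credit: +601 days → 17 September 2025.
Terminal disclaimer: IL-671058 expires on the earlier of 7 July 2025 and 17 September 2025.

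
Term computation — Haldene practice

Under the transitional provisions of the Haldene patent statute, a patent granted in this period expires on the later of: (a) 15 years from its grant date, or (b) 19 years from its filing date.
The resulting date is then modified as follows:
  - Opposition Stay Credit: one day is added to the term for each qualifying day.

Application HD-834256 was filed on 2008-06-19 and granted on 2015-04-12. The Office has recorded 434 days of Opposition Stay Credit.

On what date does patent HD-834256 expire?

(a) grant + 15 years → 12 April 2030.
(b) filing + 19 years → 19 June 2027.
Later of the two: 12 April 2030.
Opposition Stay Credit: +434 days → 20 June 2031.

2031-06-20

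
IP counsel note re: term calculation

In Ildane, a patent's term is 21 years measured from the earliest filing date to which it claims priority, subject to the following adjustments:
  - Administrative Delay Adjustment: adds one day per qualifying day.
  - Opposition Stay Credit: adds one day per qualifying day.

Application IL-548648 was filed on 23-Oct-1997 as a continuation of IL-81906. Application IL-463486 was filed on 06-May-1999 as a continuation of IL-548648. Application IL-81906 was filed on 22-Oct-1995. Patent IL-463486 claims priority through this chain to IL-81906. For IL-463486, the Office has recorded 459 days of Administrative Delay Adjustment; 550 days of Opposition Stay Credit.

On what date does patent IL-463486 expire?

2019-07-28

Earliest priority filing: 22 October 1995.
Base term: 22 October 1995 + 21 years → 22 October 2016.
Administrative Delay Adjustment: +459 days → 24 January 2018.
Opposition Stay Credit: +550 days → 28 July 2019.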